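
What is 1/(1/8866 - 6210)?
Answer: -8866/55057859 ≈ -0.00016103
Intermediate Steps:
1/(1/8866 - 6210) = 1/(-55057859/8866) = -8866/55057859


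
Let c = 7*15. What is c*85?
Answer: 8925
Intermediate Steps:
c = 105
c*85 = 105*85 = 8925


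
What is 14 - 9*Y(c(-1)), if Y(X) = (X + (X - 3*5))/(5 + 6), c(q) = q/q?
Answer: 271/11 ≈ 24.636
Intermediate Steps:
c(q) = 1
Y(X) = -15/11 + 2*X/11 (Y(X) = (X + (X - 15))/11 = (X + (-15 + X))*(1/11) = (-15 + 2*X)*(1/11) = -15/11 + 2*X/11)
14 - 9*Y(c(-1)) = 14 - 9*(-15/11 + (2/11)*1) = 14 - 9*(-15/11 + 2/11) = 14 - 9*(-13/11) = 14 + 117/11 = 271/11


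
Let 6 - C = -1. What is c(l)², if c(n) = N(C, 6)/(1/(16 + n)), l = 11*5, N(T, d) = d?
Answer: 181476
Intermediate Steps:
C = 7 (C = 6 - 1*(-1) = 6 + 1 = 7)
l = 55
c(n) = 96 + 6*n (c(n) = 6/(1/(16 + n)) = 6*(16 + n) = 96 + 6*n)
c(l)² = (96 + 6*55)² = (96 + 330)² = 426² = 181476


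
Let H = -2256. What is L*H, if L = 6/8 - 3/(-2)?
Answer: -5076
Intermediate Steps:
L = 9/4 (L = 6*(⅛) - 3*(-½) = ¾ + 3/2 = 9/4 ≈ 2.2500)
L*H = (9/4)*(-2256) = -5076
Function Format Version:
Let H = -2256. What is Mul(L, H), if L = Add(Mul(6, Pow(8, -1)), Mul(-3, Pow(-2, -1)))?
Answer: -5076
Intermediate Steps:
L = Rational(9, 4) (L = Add(Mul(6, Rational(1, 8)), Mul(-3, Rational(-1, 2))) = Add(Rational(3, 4), Rational(3, 2)) = Rational(9, 4) ≈ 2.2500)
Mul(L, H) = Mul(Rational(9, 4), -2256) = -5076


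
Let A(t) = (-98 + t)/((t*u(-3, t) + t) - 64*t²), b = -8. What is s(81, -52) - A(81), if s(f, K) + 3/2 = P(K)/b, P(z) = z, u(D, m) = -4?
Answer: 2100718/420147 ≈ 5.0000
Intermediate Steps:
s(f, K) = -3/2 - K/8 (s(f, K) = -3/2 + K/(-8) = -3/2 + K*(-⅛) = -3/2 - K/8)
A(t) = (-98 + t)/(-64*t² - 3*t) (A(t) = (-98 + t)/((t*(-4) + t) - 64*t²) = (-98 + t)/((-4*t + t) - 64*t²) = (-98 + t)/(-3*t - 64*t²) = (-98 + t)/(-64*t² - 3*t))
s(81, -52) - A(81) = (-3/2 - ⅛*(-52)) - (98 - 1*81)/(81*(3 + 64*81)) = (-3/2 + 13/2) - (98 - 81)/(81*(3 + 5184)) = 5 - 17/(81*5187) = 5 - 1*17/420147 = 5 - 17/420147 = 2100718/420147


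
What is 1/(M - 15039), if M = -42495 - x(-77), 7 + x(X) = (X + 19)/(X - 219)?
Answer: -148/8514025 ≈ -1.7383e-5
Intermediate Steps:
x(X) = -7 + (19 + X)/(-219 + X) (x(X) = -7 + (X + 19)/(X - 219) = -7 + (19 + X)/(-219 + X))
M = -6288253/148 (M = -42495 - 2*(776 - 3*(-77))/(-219 - 77) = -42495 - 2*(776 + 231)/(-296) = -42495 - 2*(-1)*1007/296 = -42495 - 1*(-1007/148) = -42495 + 1007/148 = -6288253/148 ≈ -42488.)
1/(M - 15039) = 1/(-6288253/148 - 15039) = 1/(-8514025/148) = -148/8514025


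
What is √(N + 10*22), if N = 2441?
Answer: √2661 ≈ 51.585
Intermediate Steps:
√(N + 10*22) = √(2441 + 10*22) = √(2441 + 220) = √2661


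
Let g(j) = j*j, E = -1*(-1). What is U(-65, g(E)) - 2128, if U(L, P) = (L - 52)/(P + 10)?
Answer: -23525/11 ≈ -2138.6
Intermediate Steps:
E = 1
g(j) = j²
U(L, P) = (-52 + L)/(10 + P)
U(-65, g(E)) - 2128 = (-52 - 65)/(10 + 1²) - 2128 = -117/(10 + 1) - 2128 = -117/11 - 2128 = -23525/11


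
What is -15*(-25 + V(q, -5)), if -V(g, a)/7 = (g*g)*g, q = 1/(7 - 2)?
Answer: 9396/25 ≈ 375.84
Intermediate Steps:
q = ⅕ (q = 1/5 = ⅕ ≈ 0.20000)
V(g, a) = -7*g³ (V(g, a) = -7*g*g*g = -7*g²*g = -7*g³)
-15*(-25 + V(q, -5)) = -15*(-25 - 7*(⅕)³) = -15*(-25 - 7*1/125) = -15*(-25 - 7/125) = -15*(-3132/125) = 9396/25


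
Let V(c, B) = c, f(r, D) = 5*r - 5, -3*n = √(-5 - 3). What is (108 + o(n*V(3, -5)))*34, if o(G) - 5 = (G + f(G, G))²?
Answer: -5100 + 4080*I*√2 ≈ -5100.0 + 5770.0*I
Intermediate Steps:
n = -2*I*√2/3 (n = -√(-5 - 3)/3 = -2*I*√2/3 ≈ -0.94281*I)
f(r, D) = -5 + 5*r
o(G) = 5 + (-5 + 6*G)² (o(G) = 5 + (G + (-5 + 5*G))² = 5 + (-5 + 6*G)²)
(108 + o(n*V(3, -5)))*34 = (108 + (5 + (-5 + 6*(-2*I*√2/3*3))²))*34 = (108 + (5 + (-5 + 6*(-2*I*√2))²))*34 = (108 + (5 + (-5 - 12*I*√2)²))*34 = (113 + (-5 - 12*I*√2)²)*34 = 3842 + 34*(-5 - 12*I*√2)²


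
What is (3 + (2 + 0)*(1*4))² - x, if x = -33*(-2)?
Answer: 55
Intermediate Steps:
x = 66
(3 + (2 + 0)*(1*4))² - x = (3 + (2 + 0)*(1*4))² - 1*66 = (3 + 2*4)² - 66 = (3 + 8)² - 66 = 11² - 66 = 121 - 66 = 55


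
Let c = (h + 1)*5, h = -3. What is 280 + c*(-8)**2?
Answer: -360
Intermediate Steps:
c = -10 (c = (-3 + 1)*5 = -2*5 = -10)
280 + c*(-8)**2 = 280 - 10*(-8)**2 = 280 - 10*64 = 280 - 640 = -360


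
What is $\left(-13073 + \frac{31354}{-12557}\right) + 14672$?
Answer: $\frac{20047289}{12557} \approx 1596.5$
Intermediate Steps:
$\left(-13073 + \frac{31354}{-12557}\right) + 14672 = \left(-13073 + 31354 \left(- \frac{1}{12557}\right)\right) + 14672 = \left(-13073 - \frac{31354}{12557}\right) + 14672 = - \frac{164189015}{12557} + 14672 = \frac{20047289}{12557}$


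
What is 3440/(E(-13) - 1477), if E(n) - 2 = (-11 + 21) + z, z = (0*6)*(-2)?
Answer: -688/293 ≈ -2.3481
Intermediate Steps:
z = 0 (z = 0*(-2) = 0)
E(n) = 12 (E(n) = 2 + ((-11 + 21) + 0) = 2 + (10 + 0) = 2 + 10 = 12)
3440/(E(-13) - 1477) = 3440/(12 - 1477) = 3440/(-1465) = 3440*(-1/1465) = -688/293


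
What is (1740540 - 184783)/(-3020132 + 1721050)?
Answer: -1555757/1299082 ≈ -1.1976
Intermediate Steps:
(1740540 - 184783)/(-3020132 + 1721050) = 1555757/(-1299082) = 1555757*(-1/1299082) = -1555757/1299082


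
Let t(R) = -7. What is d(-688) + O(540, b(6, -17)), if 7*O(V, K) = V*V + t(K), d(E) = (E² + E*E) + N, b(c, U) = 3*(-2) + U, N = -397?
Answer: 6915630/7 ≈ 9.8795e+5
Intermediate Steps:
b(c, U) = -6 + U
d(E) = -397 + 2*E² (d(E) = (E² + E*E) - 397 = (E² + E²) - 397 = 2*E² - 397 = -397 + 2*E²)
O(V, K) = -1 + V²/7 (O(V, K) = (V*V - 7)/7 = (V² - 7)/7 = (-7 + V²)/7 = -1 + V²/7)
d(-688) + O(540, b(6, -17)) = (-397 + 2*(-688)²) + (-1 + (⅐)*540²) = (-397 + 2*473344) + (-1 + (⅐)*291600) = (-397 + 946688) + (-1 + 291600/7) = 946291 + 291593/7 = 6915630/7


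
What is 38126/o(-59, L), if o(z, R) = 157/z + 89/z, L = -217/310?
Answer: -1124717/123 ≈ -9144.0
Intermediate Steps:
L = -7/10 (L = -217*1/310 = -7/10 ≈ -0.70000)
o(z, R) = 246/z
38126/o(-59, L) = 38126/((246/(-59))) = 38126/((246*(-1/59))) = 38126/(-246/59) = 38126*(-59/246) = -1124717/123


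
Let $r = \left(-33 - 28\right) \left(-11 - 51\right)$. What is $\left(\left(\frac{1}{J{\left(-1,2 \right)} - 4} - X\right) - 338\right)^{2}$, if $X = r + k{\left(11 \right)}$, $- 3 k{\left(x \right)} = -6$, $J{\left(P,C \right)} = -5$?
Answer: $\frac{1376335801}{81} \approx 1.6992 \cdot 10^{7}$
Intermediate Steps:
$k{\left(x \right)} = 2$ ($k{\left(x \right)} = \left(- \frac{1}{3}\right) \left(-6\right) = 2$)
$r = 3782$ ($r = \left(-61\right) \left(-62\right) = 3782$)
$X = 3784$ ($X = 3782 + 2 = 3784$)
$\left(\left(\frac{1}{J{\left(-1,2 \right)} - 4} - X\right) - 338\right)^{2} = \left(\left(\frac{1}{-5 - 4} - 3784\right) - 338\right)^{2} = \left(\left(\frac{1}{-9} - 3784\right) - 338\right)^{2} = \left(\left(- \frac{1}{9} - 3784\right) - 338\right)^{2} = \left(- \frac{34057}{9} - 338\right)^{2} = \left(- \frac{37099}{9}\right)^{2} = \frac{1376335801}{81}$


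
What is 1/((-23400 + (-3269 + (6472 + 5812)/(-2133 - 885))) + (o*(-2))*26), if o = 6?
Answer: -1509/40720471 ≈ -3.7057e-5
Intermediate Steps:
1/((-23400 + (-3269 + (6472 + 5812)/(-2133 - 885))) + (o*(-2))*26) = 1/((-23400 + (-3269 + (6472 + 5812)/(-2133 - 885))) + (6*(-2))*26) = 1/((-23400 + (-3269 + 12284/(-3018))) - 12*26) = 1/((-23400 + (-3269 + 12284*(-1/3018))) - 312) = 1/((-23400 + (-3269 - 6142/1509)) - 312) = 1/((-23400 - 4939063/1509) - 312) = 1/(-40249663/1509 - 312) = 1/(-40720471/1509) = -1509/40720471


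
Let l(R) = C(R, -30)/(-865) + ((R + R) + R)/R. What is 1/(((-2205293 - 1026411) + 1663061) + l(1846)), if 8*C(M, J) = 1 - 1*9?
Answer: -865/1356873599 ≈ -6.3749e-7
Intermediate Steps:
C(M, J) = -1 (C(M, J) = (1 - 1*9)/8 = (1 - 9)/8 = (⅛)*(-8) = -1)
l(R) = 2596/865 (l(R) = -1/(-865) + ((R + R) + R)/R = -1*(-1/865) + (2*R + R)/R = 1/865 + (3*R)/R = 1/865 + 3 = 2596/865)
1/(((-2205293 - 1026411) + 1663061) + l(1846)) = 1/(((-2205293 - 1026411) + 1663061) + 2596/865) = 1/((-3231704 + 1663061) + 2596/865) = 1/(-1568643 + 2596/865) = 1/(-1356873599/865) = -865/1356873599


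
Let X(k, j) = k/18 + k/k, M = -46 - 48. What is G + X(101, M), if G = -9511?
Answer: -171079/18 ≈ -9504.4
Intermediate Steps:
M = -94
X(k, j) = 1 + k/18 (X(k, j) = k*(1/18) + 1 = k/18 + 1 = 1 + k/18)
G + X(101, M) = -9511 + (1 + (1/18)*101) = -9511 + (1 + 101/18) = -9511 + 119/18 = -171079/18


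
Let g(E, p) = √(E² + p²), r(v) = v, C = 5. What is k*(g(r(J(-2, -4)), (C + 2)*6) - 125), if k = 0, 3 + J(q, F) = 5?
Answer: 0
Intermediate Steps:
J(q, F) = 2 (J(q, F) = -3 + 5 = 2)
k*(g(r(J(-2, -4)), (C + 2)*6) - 125) = 0*(√(2² + ((5 + 2)*6)²) - 125) = 0*(√(4 + (7*6)²) - 125) = 0*(√(4 + 42²) - 125) = 0*(√(4 + 1764) - 125) = 0*(√1768 - 125) = 0*(2*√442 - 125) = 0*(-125 + 2*√442) = 0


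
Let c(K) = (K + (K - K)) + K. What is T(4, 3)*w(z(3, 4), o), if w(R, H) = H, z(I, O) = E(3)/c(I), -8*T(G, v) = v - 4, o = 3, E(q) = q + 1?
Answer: 3/8 ≈ 0.37500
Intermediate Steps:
E(q) = 1 + q
T(G, v) = 1/2 - v/8 (T(G, v) = -(v - 4)/8 = -(-4 + v)/8 = 1/2 - v/8)
c(K) = 2*K (c(K) = (K + 0) + K = K + K = 2*K)
z(I, O) = 2/I (z(I, O) = (1 + 3)/((2*I)) = 4*(1/(2*I)) = 2/I)
T(4, 3)*w(z(3, 4), o) = (1/2 - 1/8*3)*3 = (1/2 - 3/8)*3 = (1/8)*3 = 3/8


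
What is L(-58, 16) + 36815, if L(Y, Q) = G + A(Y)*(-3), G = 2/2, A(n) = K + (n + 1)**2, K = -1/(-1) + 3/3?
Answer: 27063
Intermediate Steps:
K = 2 (K = -1*(-1) + 3*(1/3) = 1 + 1 = 2)
A(n) = 2 + (1 + n)**2 (A(n) = 2 + (n + 1)**2 = 2 + (1 + n)**2)
G = 1 (G = 2*(1/2) = 1)
L(Y, Q) = -5 - 3*(1 + Y)**2 (L(Y, Q) = 1 + (2 + (1 + Y)**2)*(-3) = 1 + (-6 - 3*(1 + Y)**2) = -5 - 3*(1 + Y)**2)
L(-58, 16) + 36815 = (-5 - 3*(1 - 58)**2) + 36815 = (-5 - 3*(-57)**2) + 36815 = (-5 - 3*3249) + 36815 = (-5 - 9747) + 36815 = -9752 + 36815 = 27063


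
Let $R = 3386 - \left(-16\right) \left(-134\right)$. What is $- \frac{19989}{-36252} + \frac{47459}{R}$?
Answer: $\frac{96961667}{2501388} \approx 38.763$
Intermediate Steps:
$R = 1242$ ($R = 3386 - 2144 = 1242$)
$- \frac{19989}{-36252} + \frac{47459}{R} = - \frac{19989}{-36252} + \frac{47459}{1242} = \left(-19989\right) \left(- \frac{1}{36252}\right) + 47459 \cdot \frac{1}{1242} = \frac{2221}{4028} + \frac{47459}{1242} = \frac{96961667}{2501388}$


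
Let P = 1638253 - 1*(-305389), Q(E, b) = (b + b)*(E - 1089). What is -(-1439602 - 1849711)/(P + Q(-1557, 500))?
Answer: -3289313/702358 ≈ -4.6832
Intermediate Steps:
Q(E, b) = 2*b*(-1089 + E) (Q(E, b) = (2*b)*(-1089 + E) = 2*b*(-1089 + E))
P = 1943642 (P = 1638253 + 305389 = 1943642)
-(-1439602 - 1849711)/(P + Q(-1557, 500)) = -(-1439602 - 1849711)/(1943642 + 2*500*(-1089 - 1557)) = -(-3289313)/(1943642 + 2*500*(-2646)) = -(-3289313)/(1943642 - 2646000) = -(-3289313)/(-702358) = -(-3289313)*(-1)/702358 = -1*3289313/702358 = -3289313/702358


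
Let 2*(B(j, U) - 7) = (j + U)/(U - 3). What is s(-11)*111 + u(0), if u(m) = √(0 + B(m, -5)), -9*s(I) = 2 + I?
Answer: 111 + 3*√13/4 ≈ 113.70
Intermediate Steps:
B(j, U) = 7 + (U + j)/(2*(-3 + U)) (B(j, U) = 7 + ((j + U)/(U - 3))/2 = 7 + ((U + j)/(-3 + U))/2 = 7 + (U + j)/(2*(-3 + U)))
s(I) = -2/9 - I/9 (s(I) = -(2 + I)/9 = -2/9 - I/9)
u(m) = √(117/16 - m/16) (u(m) = √(0 + (-42 + m + 15*(-5))/(2*(-3 - 5))) = √(0 + (½)*(-42 + m - 75)/(-8)) = √(0 + (½)*(-⅛)*(-117 + m)) = √(0 + (117/16 - m/16)) = √(117/16 - m/16))
s(-11)*111 + u(0) = (-2/9 - ⅑*(-11))*111 + √(117 - 1*0)/4 = (-2/9 + 11/9)*111 + √(117 + 0)/4 = 1*111 + √117/4 = 111 + (3*√13)/4 = 111 + 3*√13/4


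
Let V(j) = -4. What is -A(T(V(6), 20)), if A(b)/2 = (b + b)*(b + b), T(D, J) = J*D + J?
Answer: -28800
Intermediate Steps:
T(D, J) = J + D*J (T(D, J) = D*J + J = J + D*J)
A(b) = 8*b² (A(b) = 2*((b + b)*(b + b)) = 2*((2*b)*(2*b)) = 2*(4*b²) = 8*b²)
-A(T(V(6), 20)) = -8*(20*(1 - 4))² = -8*(20*(-3))² = -8*(-60)² = -8*3600 = -1*28800 = -28800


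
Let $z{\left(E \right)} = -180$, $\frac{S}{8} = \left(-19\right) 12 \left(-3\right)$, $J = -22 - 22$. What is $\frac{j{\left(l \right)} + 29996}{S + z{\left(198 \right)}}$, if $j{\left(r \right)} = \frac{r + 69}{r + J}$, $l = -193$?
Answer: $\frac{1777294}{313551} \approx 5.6683$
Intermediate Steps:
$J = -44$
$S = 5472$ ($S = 8 \left(-19\right) 12 \left(-3\right) = 8 \left(\left(-228\right) \left(-3\right)\right) = 8 \cdot 684 = 5472$)
$j{\left(r \right)} = \frac{69 + r}{-44 + r}$ ($j{\left(r \right)} = \frac{r + 69}{r - 44} = \frac{69 + r}{-44 + r}$)
$\frac{j{\left(l \right)} + 29996}{S + z{\left(198 \right)}} = \frac{\frac{69 - 193}{-44 - 193} + 29996}{5472 - 180} = \frac{\frac{1}{-237} \left(-124\right) + 29996}{5292} = \left(\left(- \frac{1}{237}\right) \left(-124\right) + 29996\right) \frac{1}{5292} = \left(\frac{124}{237} + 29996\right) \frac{1}{5292} = \frac{7109176}{237} \cdot \frac{1}{5292} = \frac{1777294}{313551}$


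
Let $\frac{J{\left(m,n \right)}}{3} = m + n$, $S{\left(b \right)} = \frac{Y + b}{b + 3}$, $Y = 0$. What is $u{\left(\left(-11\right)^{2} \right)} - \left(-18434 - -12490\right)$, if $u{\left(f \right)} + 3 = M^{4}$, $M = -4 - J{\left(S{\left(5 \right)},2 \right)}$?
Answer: $\frac{105784961}{4096} \approx 25826.0$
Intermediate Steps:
$S{\left(b \right)} = \frac{b}{3 + b}$ ($S{\left(b \right)} = \frac{0 + b}{b + 3} = \frac{b}{3 + b}$)
$J{\left(m,n \right)} = 3 m + 3 n$ ($J{\left(m,n \right)} = 3 \left(m + n\right) = 3 m + 3 n$)
$M = - \frac{95}{8}$ ($M = -4 - \left(3 \frac{5}{3 + 5} + 3 \cdot 2\right) = -4 - \left(3 \cdot \frac{5}{8} + 6\right) = -4 - \left(\frac{15}{8} + 6\right) = -4 - \frac{63}{8} = - \frac{95}{8} \approx -11.875$)
$u{\left(f \right)} = \frac{81438337}{4096}$ ($u{\left(f \right)} = -3 + \left(- \frac{95}{8}\right)^{4} = -3 + \frac{81450625}{4096} = \frac{81438337}{4096}$)
$u{\left(\left(-11\right)^{2} \right)} - \left(-18434 - -12490\right) = \frac{81438337}{4096} - \left(-18434 - -12490\right) = \frac{81438337}{4096} - \left(-18434 + 12490\right) = \frac{81438337}{4096} - -5944 = \frac{81438337}{4096} + 5944 = \frac{105784961}{4096}$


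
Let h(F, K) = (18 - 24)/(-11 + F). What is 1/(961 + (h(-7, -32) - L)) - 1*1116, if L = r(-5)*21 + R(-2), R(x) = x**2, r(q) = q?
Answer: -3556689/3187 ≈ -1116.0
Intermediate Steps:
h(F, K) = -6/(-11 + F)
L = -101 (L = -5*21 + (-2)**2 = -105 + 4 = -101)
1/(961 + (h(-7, -32) - L)) - 1*1116 = 1/(961 + (-6/(-11 - 7) - 1*(-101))) - 1*1116 = 1/(961 + (-6/(-18) + 101)) - 1116 = 1/(961 + (-6*(-1/18) + 101)) - 1116 = 1/(961 + (1/3 + 101)) - 1116 = 1/(961 + 304/3) - 1116 = 1/(3187/3) - 1116 = 3/3187 - 1116 = -3556689/3187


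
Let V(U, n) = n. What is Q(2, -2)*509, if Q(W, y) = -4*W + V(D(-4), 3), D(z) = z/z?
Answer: -2545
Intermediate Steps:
D(z) = 1
Q(W, y) = 3 - 4*W (Q(W, y) = -4*W + 3 = 3 - 4*W)
Q(2, -2)*509 = (3 - 4*2)*509 = (3 - 8)*509 = -5*509 = -2545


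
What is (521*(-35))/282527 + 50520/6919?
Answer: 2021013725/279257759 ≈ 7.2371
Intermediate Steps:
(521*(-35))/282527 + 50520/6919 = -18235*1/282527 + 50520*(1/6919) = -2605/40361 + 50520/6919 = 2021013725/279257759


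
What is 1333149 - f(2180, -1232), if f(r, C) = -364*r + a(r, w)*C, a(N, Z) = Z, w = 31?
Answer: 2164861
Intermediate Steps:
f(r, C) = -364*r + 31*C
1333149 - f(2180, -1232) = 1333149 - (-364*2180 + 31*(-1232)) = 1333149 - (-793520 - 38192) = 1333149 - 1*(-831712) = 1333149 + 831712 = 2164861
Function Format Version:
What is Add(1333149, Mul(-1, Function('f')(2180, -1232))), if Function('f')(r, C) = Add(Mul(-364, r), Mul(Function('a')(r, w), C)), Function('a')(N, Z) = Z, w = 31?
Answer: 2164861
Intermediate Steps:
Function('f')(r, C) = Add(Mul(-364, r), Mul(31, C))
Add(1333149, Mul(-1, Function('f')(2180, -1232))) = Add(1333149, Mul(-1, Add(Mul(-364, 2180), Mul(31, -1232)))) = Add(1333149, Mul(-1, Add(-793520, -38192))) = Add(1333149, Mul(-1, -831712)) = Add(1333149, 831712) = 2164861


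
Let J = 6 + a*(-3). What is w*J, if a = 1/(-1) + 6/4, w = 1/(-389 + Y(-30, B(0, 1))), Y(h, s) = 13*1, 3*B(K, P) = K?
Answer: -9/752 ≈ -0.011968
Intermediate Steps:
B(K, P) = K/3
Y(h, s) = 13
w = -1/376 (w = 1/(-389 + 13) = 1/(-376) = -1/376 ≈ -0.0026596)
a = ½ (a = 1*(-1) + 6*(¼) = -1 + 3/2 = ½ ≈ 0.50000)
J = 9/2 (J = 6 + (½)*(-3) = 6 - 3/2 = 9/2 ≈ 4.5000)
w*J = -1/376*9/2 = -9/752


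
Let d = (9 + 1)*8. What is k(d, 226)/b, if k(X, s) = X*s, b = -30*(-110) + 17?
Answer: 18080/3317 ≈ 5.4507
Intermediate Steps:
d = 80 (d = 10*8 = 80)
b = 3317 (b = 3300 + 17 = 3317)
k(d, 226)/b = (80*226)/3317 = 18080*(1/3317) = 18080/3317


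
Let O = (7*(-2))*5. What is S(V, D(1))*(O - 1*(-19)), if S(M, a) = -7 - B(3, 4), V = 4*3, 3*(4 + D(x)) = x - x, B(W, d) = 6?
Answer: 663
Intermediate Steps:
O = -70 (O = -14*5 = -70)
D(x) = -4 (D(x) = -4 + (x - x)/3 = -4 + (⅓)*0 = -4 + 0 = -4)
V = 12
S(M, a) = -13 (S(M, a) = -7 - 1*6 = -7 - 6 = -13)
S(V, D(1))*(O - 1*(-19)) = -13*(-70 - 1*(-19)) = -13*(-70 + 19) = -13*(-51) = 663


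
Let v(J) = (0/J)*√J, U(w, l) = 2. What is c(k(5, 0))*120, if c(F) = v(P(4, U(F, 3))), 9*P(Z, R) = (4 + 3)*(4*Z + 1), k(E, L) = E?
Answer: 0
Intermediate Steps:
P(Z, R) = 7/9 + 28*Z/9 (P(Z, R) = ((4 + 3)*(4*Z + 1))/9 = (7*(1 + 4*Z))/9 = (7 + 28*Z)/9 = 7/9 + 28*Z/9)
v(J) = 0 (v(J) = 0*√J = 0)
c(F) = 0
c(k(5, 0))*120 = 0*120 = 0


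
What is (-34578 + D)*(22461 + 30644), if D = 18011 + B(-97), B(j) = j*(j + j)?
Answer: 119539355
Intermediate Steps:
B(j) = 2*j² (B(j) = j*(2*j) = 2*j²)
D = 36829 (D = 18011 + 2*(-97)² = 18011 + 2*9409 = 18011 + 18818 = 36829)
(-34578 + D)*(22461 + 30644) = (-34578 + 36829)*(22461 + 30644) = 2251*53105 = 119539355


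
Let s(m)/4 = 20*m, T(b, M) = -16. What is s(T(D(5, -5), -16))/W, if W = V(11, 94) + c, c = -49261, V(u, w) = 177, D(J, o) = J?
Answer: 320/12271 ≈ 0.026078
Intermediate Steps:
s(m) = 80*m (s(m) = 4*(20*m) = 80*m)
W = -49084 (W = 177 - 49261 = -49084)
s(T(D(5, -5), -16))/W = (80*(-16))/(-49084) = -1280*(-1/49084) = 320/12271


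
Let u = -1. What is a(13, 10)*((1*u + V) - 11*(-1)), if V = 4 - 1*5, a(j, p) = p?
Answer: 90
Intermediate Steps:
V = -1 (V = 4 - 5 = -1)
a(13, 10)*((1*u + V) - 11*(-1)) = 10*((1*(-1) - 1) - 11*(-1)) = 10*((-1 - 1) + 11) = 10*(-2 + 11) = 10*9 = 90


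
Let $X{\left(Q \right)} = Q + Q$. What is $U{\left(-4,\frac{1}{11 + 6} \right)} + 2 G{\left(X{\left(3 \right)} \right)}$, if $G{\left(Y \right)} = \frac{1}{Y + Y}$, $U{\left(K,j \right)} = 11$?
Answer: $\frac{67}{6} \approx 11.167$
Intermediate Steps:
$X{\left(Q \right)} = 2 Q$
$G{\left(Y \right)} = \frac{1}{2 Y}$
$U{\left(-4,\frac{1}{11 + 6} \right)} + 2 G{\left(X{\left(3 \right)} \right)} = 11 + 2 \frac{1}{2 \cdot 2 \cdot 3} = 11 + 2 \frac{1}{2 \cdot 6} = 11 + 2 \cdot \frac{1}{2} \cdot \frac{1}{6} = 11 + 2 \cdot \frac{1}{12} = 11 + \frac{1}{6} = \frac{67}{6}$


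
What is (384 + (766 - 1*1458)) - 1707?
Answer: -2015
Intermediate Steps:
(384 + (766 - 1*1458)) - 1707 = (384 + (766 - 1458)) - 1707 = (384 - 692) - 1707 = -308 - 1707 = -2015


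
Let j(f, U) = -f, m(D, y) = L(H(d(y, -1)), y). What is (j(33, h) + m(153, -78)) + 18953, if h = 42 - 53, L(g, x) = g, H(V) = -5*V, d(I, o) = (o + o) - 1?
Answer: 18935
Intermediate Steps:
d(I, o) = -1 + 2*o (d(I, o) = 2*o - 1 = -1 + 2*o)
m(D, y) = 15 (m(D, y) = -5*(-1 + 2*(-1)) = -5*(-1 - 2) = -5*(-3) = 15)
h = -11
(j(33, h) + m(153, -78)) + 18953 = (-1*33 + 15) + 18953 = (-33 + 15) + 18953 = -18 + 18953 = 18935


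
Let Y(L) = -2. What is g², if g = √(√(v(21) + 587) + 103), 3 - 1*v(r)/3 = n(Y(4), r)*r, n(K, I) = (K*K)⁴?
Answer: 103 + 2*I*√3883 ≈ 103.0 + 124.63*I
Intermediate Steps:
n(K, I) = K⁸ (n(K, I) = (K²)⁴ = K⁸)
v(r) = 9 - 768*r (v(r) = 9 - 3*(-2)⁸*r = 9 - 768*r)
g = √(103 + 2*I*√3883) (g = √(√((9 - 768*21) + 587) + 103) = √(√((9 - 16128) + 587) + 103) = √(√(-16119 + 587) + 103) = √(√(-15532) + 103) = √(2*I*√3883 + 103) = √(103 + 2*I*√3883) ≈ 11.504 + 5.4167*I)
g² = (√(103 + 2*I*√3883))² = 103 + 2*I*√3883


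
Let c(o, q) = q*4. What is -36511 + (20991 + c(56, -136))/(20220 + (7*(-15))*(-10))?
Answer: -776568523/21270 ≈ -36510.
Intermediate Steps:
c(o, q) = 4*q
-36511 + (20991 + c(56, -136))/(20220 + (7*(-15))*(-10)) = -36511 + (20991 + 4*(-136))/(20220 + (7*(-15))*(-10)) = -36511 + (20991 - 544)/(20220 - 105*(-10)) = -36511 + 20447/(20220 + 1050) = -36511 + 20447/21270 = -776568523/21270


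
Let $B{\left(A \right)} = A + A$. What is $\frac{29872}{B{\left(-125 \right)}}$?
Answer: $- \frac{14936}{125} \approx -119.49$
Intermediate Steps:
$B{\left(A \right)} = 2 A$
$\frac{29872}{B{\left(-125 \right)}} = \frac{29872}{2 \left(-125\right)} = \frac{29872}{-250} = 29872 \left(- \frac{1}{250}\right) = - \frac{14936}{125}$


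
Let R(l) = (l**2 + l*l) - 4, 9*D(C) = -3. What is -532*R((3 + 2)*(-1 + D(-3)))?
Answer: -406448/9 ≈ -45161.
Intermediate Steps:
D(C) = -1/3 (D(C) = (1/9)*(-3) = -1/3)
R(l) = -4 + 2*l**2 (R(l) = (l**2 + l**2) - 4 = 2*l**2 - 4 = -4 + 2*l**2)
-532*R((3 + 2)*(-1 + D(-3))) = -532*(-4 + 2*((3 + 2)*(-1 - 1/3))**2) = -532*(-4 + 2*(5*(-4/3))**2) = -532*(-4 + 2*(-20/3)**2) = -532*(-4 + 2*(400/9)) = -532*(-4 + 800/9) = -532*764/9 = -406448/9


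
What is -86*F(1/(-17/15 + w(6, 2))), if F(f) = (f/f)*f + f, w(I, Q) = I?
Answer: -2580/73 ≈ -35.342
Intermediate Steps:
F(f) = 2*f (F(f) = 1*f + f = f + f = 2*f)
-86*F(1/(-17/15 + w(6, 2))) = -172/(-17/15 + 6) = -172/73/15 = -172*15/73 = -86*30/73 = -2580/73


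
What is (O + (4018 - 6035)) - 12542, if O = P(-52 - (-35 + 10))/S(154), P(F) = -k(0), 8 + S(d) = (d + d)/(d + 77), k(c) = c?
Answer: -14559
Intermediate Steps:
S(d) = -8 + 2*d/(77 + d) (S(d) = -8 + (d + d)/(d + 77) = -8 + (2*d)/(77 + d) = -8 + 2*d/(77 + d))
P(F) = 0 (P(F) = -1*0 = 0)
O = 0 (O = 0/((2*(-308 - 3*154)/(77 + 154))) = 0/((2*(-308 - 462)/231)) = 0/((2*(1/231)*(-770))) = 0/(-20/3) = 0*(-3/20) = 0)
(O + (4018 - 6035)) - 12542 = (0 + (4018 - 6035)) - 12542 = (0 - 2017) - 12542 = -2017 - 12542 = -14559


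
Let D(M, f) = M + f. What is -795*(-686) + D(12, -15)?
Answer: 545367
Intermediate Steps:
-795*(-686) + D(12, -15) = -795*(-686) + (12 - 15) = 545370 - 3 = 545367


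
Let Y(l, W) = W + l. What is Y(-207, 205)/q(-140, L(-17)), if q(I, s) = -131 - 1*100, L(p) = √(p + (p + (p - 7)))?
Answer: 2/231 ≈ 0.0086580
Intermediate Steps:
L(p) = √(-7 + 3*p) (L(p) = √(p + (p + (-7 + p))) = √(p + (-7 + 2*p)) = √(-7 + 3*p))
q(I, s) = -231 (q(I, s) = -131 - 100 = -231)
Y(-207, 205)/q(-140, L(-17)) = (205 - 207)/(-231) = -2*(-1/231) = 2/231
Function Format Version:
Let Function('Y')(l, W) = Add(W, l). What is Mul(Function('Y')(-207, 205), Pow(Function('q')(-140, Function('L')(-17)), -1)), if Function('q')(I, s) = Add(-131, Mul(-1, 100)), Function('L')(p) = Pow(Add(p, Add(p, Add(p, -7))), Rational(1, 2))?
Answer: Rational(2, 231) ≈ 0.0086580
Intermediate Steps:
Function('L')(p) = Pow(Add(-7, Mul(3, p)), Rational(1, 2)) (Function('L')(p) = Pow(Add(p, Add(p, Add(-7, p))), Rational(1, 2)) = Pow(Add(p, Add(-7, Mul(2, p))), Rational(1, 2)) = Pow(Add(-7, Mul(3, p)), Rational(1, 2)))
Function('q')(I, s) = -231 (Function('q')(I, s) = Add(-131, -100) = -231)
Mul(Function('Y')(-207, 205), Pow(Function('q')(-140, Function('L')(-17)), -1)) = Mul(Add(205, -207), Pow(-231, -1)) = Mul(-2, Rational(-1, 231)) = Rational(2, 231)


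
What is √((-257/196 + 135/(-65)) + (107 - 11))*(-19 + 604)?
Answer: 225*√122707/14 ≈ 5629.8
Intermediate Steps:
√((-257/196 + 135/(-65)) + (107 - 11))*(-19 + 604) = √((-257*1/196 + 135*(-1/65)) + 96)*585 = √((-257/196 - 27/13) + 96)*585 = √(-8633/2548 + 96)*585 = √(235975/2548)*585 = (5*√122707/182)*585 = 225*√122707/14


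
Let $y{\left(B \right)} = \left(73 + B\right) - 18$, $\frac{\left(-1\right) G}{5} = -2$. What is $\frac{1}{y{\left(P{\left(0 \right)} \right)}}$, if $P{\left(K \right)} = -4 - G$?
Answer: $\frac{1}{41} \approx 0.02439$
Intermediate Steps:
$G = 10$ ($G = \left(-5\right) \left(-2\right) = 10$)
$P{\left(K \right)} = -14$ ($P{\left(K \right)} = -4 - 10 = -14$)
$y{\left(B \right)} = 55 + B$
$\frac{1}{y{\left(P{\left(0 \right)} \right)}} = \frac{1}{55 - 14} = \frac{1}{41}$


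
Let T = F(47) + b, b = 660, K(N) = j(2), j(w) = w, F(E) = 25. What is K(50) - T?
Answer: -683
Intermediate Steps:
K(N) = 2
T = 685 (T = 25 + 660 = 685)
K(50) - T = 2 - 1*685 = 2 - 685 = -683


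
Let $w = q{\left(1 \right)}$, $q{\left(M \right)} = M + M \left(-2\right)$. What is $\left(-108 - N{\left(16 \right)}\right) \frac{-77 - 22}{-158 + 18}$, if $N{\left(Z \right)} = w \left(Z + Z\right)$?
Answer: $- \frac{1881}{35} \approx -53.743$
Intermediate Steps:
$q{\left(M \right)} = - M$ ($q{\left(M \right)} = M - 2 M = - M$)
$w = -1$ ($w = \left(-1\right) 1 = -1$)
$N{\left(Z \right)} = - 2 Z$ ($N{\left(Z \right)} = - (Z + Z) = - 2 Z$)
$\left(-108 - N{\left(16 \right)}\right) \frac{-77 - 22}{-158 + 18} = \left(-108 - \left(-2\right) 16\right) \frac{-77 - 22}{-158 + 18} = \left(-108 - -32\right) \left(- \frac{99}{-140}\right) = \left(-108 + 32\right) \left(\left(-99\right) \left(- \frac{1}{140}\right)\right) = \left(-76\right) \frac{99}{140} = - \frac{1881}{35}$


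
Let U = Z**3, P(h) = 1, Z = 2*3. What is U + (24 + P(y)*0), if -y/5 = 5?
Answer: 240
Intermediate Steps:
y = -25 (y = -5*5 = -25)
Z = 6
U = 216 (U = 6**3 = 216)
U + (24 + P(y)*0) = 216 + (24 + 1*0) = 216 + (24 + 0) = 216 + 24 = 240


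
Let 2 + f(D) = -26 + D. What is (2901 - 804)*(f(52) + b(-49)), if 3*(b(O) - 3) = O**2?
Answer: 1734918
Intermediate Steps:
f(D) = -28 + D (f(D) = -2 + (-26 + D) = -28 + D)
b(O) = 3 + O**2/3
(2901 - 804)*(f(52) + b(-49)) = (2901 - 804)*((-28 + 52) + (3 + (1/3)*(-49)**2)) = 2097*(24 + (3 + (1/3)*2401)) = 2097*(24 + (3 + 2401/3)) = 2097*(24 + 2410/3) = 2097*(2482/3) = 1734918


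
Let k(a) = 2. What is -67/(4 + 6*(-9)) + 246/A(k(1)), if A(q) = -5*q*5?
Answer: -179/50 ≈ -3.5800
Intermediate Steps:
A(q) = -25*q
-67/(4 + 6*(-9)) + 246/A(k(1)) = -67/(4 + 6*(-9)) + 246/((-25*2)) = -67/(4 - 54) + 246/(-50) = -67/(-50) + 246*(-1/50) = -67*(-1/50) - 123/25 = 67/50 - 123/25 = -179/50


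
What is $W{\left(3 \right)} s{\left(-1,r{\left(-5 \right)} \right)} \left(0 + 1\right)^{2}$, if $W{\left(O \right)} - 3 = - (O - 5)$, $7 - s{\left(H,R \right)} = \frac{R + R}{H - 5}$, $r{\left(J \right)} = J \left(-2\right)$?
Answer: $\frac{155}{3} \approx 51.667$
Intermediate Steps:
$r{\left(J \right)} = - 2 J$
$s{\left(H,R \right)} = 7 - \frac{2 R}{-5 + H}$ ($s{\left(H,R \right)} = 7 - \frac{R + R}{H - 5} = 7 - \frac{2 R}{-5 + H}$)
$W{\left(O \right)} = 8 - O$ ($W{\left(O \right)} = 3 - \left(O - 5\right) = 3 - \left(-5 + O\right) = 8 - O$)
$W{\left(3 \right)} s{\left(-1,r{\left(-5 \right)} \right)} \left(0 + 1\right)^{2} = \left(8 - 3\right) \frac{-35 - 2 \left(\left(-2\right) \left(-5\right)\right) + 7 \left(-1\right)}{-5 - 1} \left(0 + 1\right)^{2} = \left(8 - 3\right) \frac{-35 - 20 - 7}{-6} \cdot 1^{2} = 5 \left(- \frac{-35 - 20 - 7}{6}\right) 1 = 5 \left(\left(- \frac{1}{6}\right) \left(-62\right)\right) 1 = 5 \cdot \frac{31}{3} \cdot 1 = \frac{155}{3} \cdot 1 = \frac{155}{3}$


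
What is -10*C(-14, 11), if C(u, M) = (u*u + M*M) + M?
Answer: -3280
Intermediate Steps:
C(u, M) = M + M² + u² (C(u, M) = (u² + M²) + M = (M² + u²) + M = M + M² + u²)
-10*C(-14, 11) = -10*(11 + 11² + (-14)²) = -10*(11 + 121 + 196) = -10*328 = -3280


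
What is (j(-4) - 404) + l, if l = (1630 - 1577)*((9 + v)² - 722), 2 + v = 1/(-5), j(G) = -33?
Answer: -906307/25 ≈ -36252.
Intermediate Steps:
v = -11/5 (v = -2 + 1/(-5) = -2 - ⅕ = -11/5 ≈ -2.2000)
l = -895382/25 (l = (1630 - 1577)*((9 - 11/5)² - 722) = 53*((34/5)² - 722) = 53*(1156/25 - 722) = 53*(-16894/25) = -895382/25 ≈ -35815.)
(j(-4) - 404) + l = (-33 - 404) - 895382/25 = -437 - 895382/25 = -906307/25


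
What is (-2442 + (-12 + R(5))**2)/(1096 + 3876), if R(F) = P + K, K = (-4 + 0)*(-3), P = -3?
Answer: -2433/4972 ≈ -0.48934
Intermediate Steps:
K = 12 (K = -4*(-3) = 12)
R(F) = 9 (R(F) = -3 + 12 = 9)
(-2442 + (-12 + R(5))**2)/(1096 + 3876) = (-2442 + (-12 + 9)**2)/(1096 + 3876) = (-2442 + (-3)**2)/4972 = (-2442 + 9)*(1/4972) = -2433*1/4972 = -2433/4972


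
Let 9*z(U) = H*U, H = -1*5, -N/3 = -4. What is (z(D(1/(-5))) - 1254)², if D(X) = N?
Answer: 14303524/9 ≈ 1.5893e+6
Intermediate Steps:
N = 12 (N = -3*(-4) = 12)
H = -5
D(X) = 12
z(U) = -5*U/9 (z(U) = (-5*U)/9 = -5*U/9)
(z(D(1/(-5))) - 1254)² = (-5/9*12 - 1254)² = (-20/3 - 1254)² = (-3782/3)² = 14303524/9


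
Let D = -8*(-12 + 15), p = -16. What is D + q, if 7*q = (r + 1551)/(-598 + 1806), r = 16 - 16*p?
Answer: -201121/8456 ≈ -23.784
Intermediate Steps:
r = 272 (r = 16 - 16*(-16) = 16 + 256 = 272)
D = -24 (D = -8*3 = -24)
q = 1823/8456 (q = ((272 + 1551)/(-598 + 1806))/7 = (1823/1208)/7 = (1823*(1/1208))/7 = (1/7)*(1823/1208) = 1823/8456 ≈ 0.21559)
D + q = -24 + 1823/8456 = -201121/8456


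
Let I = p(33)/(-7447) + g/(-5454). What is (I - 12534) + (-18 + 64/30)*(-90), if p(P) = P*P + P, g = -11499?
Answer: -13666699811/1230786 ≈ -11104.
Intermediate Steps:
p(P) = P + P² (p(P) = P² + P = P + P²)
I = 2409505/1230786 (I = (33*(1 + 33))/(-7447) - 11499/(-5454) = (33*34)*(-1/7447) - 11499*(-1/5454) = 1122*(-1/7447) + 3833/1818 = -102/677 + 3833/1818 = 2409505/1230786 ≈ 1.9577)
(I - 12534) + (-18 + 64/30)*(-90) = (2409505/1230786 - 12534) + (-18 + 64/30)*(-90) = -15424262219/1230786 + (-18 + 64*(1/30))*(-90) = -15424262219/1230786 + (-18 + 32/15)*(-90) = -15424262219/1230786 - 238/15*(-90) = -15424262219/1230786 + 1428 = -13666699811/1230786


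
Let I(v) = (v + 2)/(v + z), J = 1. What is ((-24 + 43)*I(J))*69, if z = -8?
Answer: -3933/7 ≈ -561.86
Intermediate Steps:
I(v) = (2 + v)/(-8 + v) (I(v) = (v + 2)/(v - 8) = (2 + v)/(-8 + v))
((-24 + 43)*I(J))*69 = ((-24 + 43)*((2 + 1)/(-8 + 1)))*69 = (19*(3/(-7)))*69 = (19*(-1/7*3))*69 = (19*(-3/7))*69 = -57/7*69 = -3933/7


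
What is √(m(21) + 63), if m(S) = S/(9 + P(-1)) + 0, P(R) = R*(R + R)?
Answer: √7854/11 ≈ 8.0566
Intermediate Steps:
P(R) = 2*R² (P(R) = R*(2*R) = 2*R²)
m(S) = S/11 (m(S) = S/(9 + 2*(-1)²) + 0 = S/(9 + 2*1) + 0 = S/(9 + 2) + 0 = S/11 + 0 = S/11)
√(m(21) + 63) = √((1/11)*21 + 63) = √(21/11 + 63) = √(714/11) = √7854/11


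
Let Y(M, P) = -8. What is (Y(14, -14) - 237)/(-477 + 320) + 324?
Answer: 51113/157 ≈ 325.56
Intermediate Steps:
(Y(14, -14) - 237)/(-477 + 320) + 324 = (-8 - 237)/(-477 + 320) + 324 = -245/(-157) + 324 = -1/157*(-245) + 324 = 245/157 + 324 = 51113/157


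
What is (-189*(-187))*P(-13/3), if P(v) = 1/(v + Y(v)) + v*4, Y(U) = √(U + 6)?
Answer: -1243125/2 - 1377*√15/2 ≈ -6.2423e+5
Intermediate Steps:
Y(U) = √(6 + U)
P(v) = 1/(v + √(6 + v)) + 4*v (P(v) = 1/(v + √(6 + v)) + v*4 = 1/(v + √(6 + v)) + 4*v)
(-189*(-187))*P(-13/3) = (-189*(-187))*((1 + 4*(-13/3)² + 4*(-13/3)*√(6 - 13/3))/(-13/3 + √(6 - 13/3))) = 35343*((1 + 4*(-13*⅓)² + 4*(-13*⅓)*√(6 - 13*⅓))/(-13*⅓ + √(6 - 13*⅓))) = 35343*((1 + 4*(-13/3)² + 4*(-13/3)*√(6 - 13/3))/(-13/3 + √(6 - 13/3))) = 35343*((1 + 4*(169/9) + 4*(-13/3)*√(5/3))/(-13/3 + √(5/3))) = 35343*((1 + 676/9 + 4*(-13/3)*(√15/3))/(-13/3 + √15/3)) = 35343*((1 + 676/9 - 52*√15/9)/(-13/3 + √15/3)) = 35343*((685/9 - 52*√15/9)/(-13/3 + √15/3)) = 35343*(685/9 - 52*√15/9)/(-13/3 + √15/3)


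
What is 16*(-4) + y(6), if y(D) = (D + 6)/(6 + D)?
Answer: -63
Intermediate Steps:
y(D) = 1 (y(D) = (6 + D)/(6 + D) = 1)
16*(-4) + y(6) = 16*(-4) + 1 = -64 + 1 = -63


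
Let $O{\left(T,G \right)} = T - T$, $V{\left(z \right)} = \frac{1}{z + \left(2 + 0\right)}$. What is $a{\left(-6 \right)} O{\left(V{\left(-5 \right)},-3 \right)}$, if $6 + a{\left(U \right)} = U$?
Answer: $0$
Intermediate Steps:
$a{\left(U \right)} = -6 + U$
$V{\left(z \right)} = \frac{1}{2 + z}$ ($V{\left(z \right)} = \frac{1}{z + 2} = \frac{1}{2 + z}$)
$O{\left(T,G \right)} = 0$
$a{\left(-6 \right)} O{\left(V{\left(-5 \right)},-3 \right)} = \left(-6 - 6\right) 0 = \left(-12\right) 0 = 0$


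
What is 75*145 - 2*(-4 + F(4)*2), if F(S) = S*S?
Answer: 10819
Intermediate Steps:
F(S) = S²
75*145 - 2*(-4 + F(4)*2) = 75*145 - 2*(-4 + 4²*2) = 10875 - 2*(-4 + 16*2) = 10875 - 2*(-4 + 32) = 10875 - 2*28 = 10875 - 56 = 10819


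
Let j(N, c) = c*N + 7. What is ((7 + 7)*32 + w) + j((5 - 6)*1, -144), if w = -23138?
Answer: -22539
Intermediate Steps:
j(N, c) = 7 + N*c (j(N, c) = N*c + 7 = 7 + N*c)
((7 + 7)*32 + w) + j((5 - 6)*1, -144) = ((7 + 7)*32 - 23138) + (7 + ((5 - 6)*1)*(-144)) = (14*32 - 23138) + (7 - 1*1*(-144)) = (448 - 23138) + (7 - 1*(-144)) = -22690 + (7 + 144) = -22690 + 151 = -22539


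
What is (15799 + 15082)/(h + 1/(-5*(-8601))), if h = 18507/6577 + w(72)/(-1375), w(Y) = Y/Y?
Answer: 2401988053488375/218815962023 ≈ 10977.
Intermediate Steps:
w(Y) = 1
h = 25440548/9043375 (h = 18507/6577 + 1/(-1375) = 18507*(1/6577) + 1*(-1/1375) = 18507/6577 - 1/1375 = 25440548/9043375 ≈ 2.8132)
(15799 + 15082)/(h + 1/(-5*(-8601))) = (15799 + 15082)/(25440548/9043375 + 1/(-5*(-8601))) = 30881/(25440548/9043375 + 1/43005) = 30881/(218815962023/77782068375) = 30881*(77782068375/218815962023) = 2401988053488375/218815962023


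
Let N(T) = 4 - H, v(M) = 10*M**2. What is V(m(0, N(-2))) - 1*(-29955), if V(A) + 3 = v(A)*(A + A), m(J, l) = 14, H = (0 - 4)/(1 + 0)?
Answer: 84832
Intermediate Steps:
H = -4 (H = -4/1 = -4*1 = -4)
N(T) = 8 (N(T) = 4 - 1*(-4) = 4 + 4 = 8)
V(A) = -3 + 20*A**3 (V(A) = -3 + (10*A**2)*(A + A) = -3 + (10*A**2)*(2*A) = -3 + 20*A**3)
V(m(0, N(-2))) - 1*(-29955) = (-3 + 20*14**3) - 1*(-29955) = (-3 + 20*2744) + 29955 = (-3 + 54880) + 29955 = 54877 + 29955 = 84832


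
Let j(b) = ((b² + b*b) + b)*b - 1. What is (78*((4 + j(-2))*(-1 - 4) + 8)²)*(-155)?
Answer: -33960810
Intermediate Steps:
j(b) = -1 + b*(b + 2*b²) (j(b) = ((b² + b²) + b)*b - 1 = (2*b² + b)*b - 1 = (b + 2*b²)*b - 1 = b*(b + 2*b²) - 1 = -1 + b*(b + 2*b²))
(78*((4 + j(-2))*(-1 - 4) + 8)²)*(-155) = (78*((4 + (-1 + (-2)² + 2*(-2)³))*(-1 - 4) + 8)²)*(-155) = (78*((4 + (-1 + 4 + 2*(-8)))*(-5) + 8)²)*(-155) = (78*((4 + (-1 + 4 - 16))*(-5) + 8)²)*(-155) = (78*((4 - 13)*(-5) + 8)²)*(-155) = (78*(-9*(-5) + 8)²)*(-155) = (78*(45 + 8)²)*(-155) = (78*53²)*(-155) = (78*2809)*(-155) = 219102*(-155) = -33960810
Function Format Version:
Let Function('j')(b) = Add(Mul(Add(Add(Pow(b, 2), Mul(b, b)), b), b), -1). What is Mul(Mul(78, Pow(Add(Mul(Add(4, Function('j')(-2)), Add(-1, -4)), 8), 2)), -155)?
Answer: -33960810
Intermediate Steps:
Function('j')(b) = Add(-1, Mul(b, Add(b, Mul(2, Pow(b, 2))))) (Function('j')(b) = Add(Mul(Add(Add(Pow(b, 2), Pow(b, 2)), b), b), -1) = Add(Mul(Add(Mul(2, Pow(b, 2)), b), b), -1) = Add(Mul(Add(b, Mul(2, Pow(b, 2))), b), -1) = Add(Mul(b, Add(b, Mul(2, Pow(b, 2)))), -1) = Add(-1, Mul(b, Add(b, Mul(2, Pow(b, 2))))))
Mul(Mul(78, Pow(Add(Mul(Add(4, Function('j')(-2)), Add(-1, -4)), 8), 2)), -155) = Mul(Mul(78, Pow(Add(Mul(Add(4, Add(-1, Pow(-2, 2), Mul(2, Pow(-2, 3)))), Add(-1, -4)), 8), 2)), -155) = Mul(Mul(78, Pow(Add(Mul(Add(4, Add(-1, 4, Mul(2, -8))), -5), 8), 2)), -155) = Mul(Mul(78, Pow(Add(Mul(Add(4, Add(-1, 4, -16)), -5), 8), 2)), -155) = Mul(Mul(78, Pow(Add(Mul(Add(4, -13), -5), 8), 2)), -155) = Mul(Mul(78, Pow(Add(Mul(-9, -5), 8), 2)), -155) = Mul(Mul(78, Pow(Add(45, 8), 2)), -155) = Mul(Mul(78, Pow(53, 2)), -155) = Mul(Mul(78, 2809), -155) = Mul(219102, -155) = -33960810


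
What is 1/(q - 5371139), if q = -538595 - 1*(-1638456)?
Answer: -1/4271278 ≈ -2.3412e-7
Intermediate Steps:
q = 1099861 (q = -538595 + 1638456 = 1099861)
1/(q - 5371139) = 1/(1099861 - 5371139) = 1/(-4271278) = -1/4271278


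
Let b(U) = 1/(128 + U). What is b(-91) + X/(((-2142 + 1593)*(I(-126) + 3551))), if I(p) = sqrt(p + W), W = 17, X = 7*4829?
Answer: 2481456029/256141039230 + 33803*I*sqrt(109)/6922730790 ≈ 0.0096879 + 5.0979e-5*I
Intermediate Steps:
X = 33803
I(p) = sqrt(17 + p) (I(p) = sqrt(p + 17) = sqrt(17 + p))
b(-91) + X/(((-2142 + 1593)*(I(-126) + 3551))) = 1/(128 - 91) + 33803/(((-2142 + 1593)*(sqrt(17 - 126) + 3551))) = 1/37 + 33803/((-549*(sqrt(-109) + 3551))) = 1/37 + 33803/((-549*(I*sqrt(109) + 3551))) = 1/37 + 33803/((-549*(3551 + I*sqrt(109)))) = 1/37 + 33803/(-1949499 - 549*I*sqrt(109))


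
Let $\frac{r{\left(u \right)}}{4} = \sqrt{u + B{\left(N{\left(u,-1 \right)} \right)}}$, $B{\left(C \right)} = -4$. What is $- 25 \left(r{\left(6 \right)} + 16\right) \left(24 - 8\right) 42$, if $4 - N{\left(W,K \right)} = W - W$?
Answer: $-268800 - 67200 \sqrt{2} \approx -3.6384 \cdot 10^{5}$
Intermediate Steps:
$N{\left(W,K \right)} = 4$ ($N{\left(W,K \right)} = 4 - \left(W - W\right) = 4 - 0 = 4 + 0 = 4$)
$r{\left(u \right)} = 4 \sqrt{-4 + u}$ ($r{\left(u \right)} = 4 \sqrt{u - 4} = 4 \sqrt{-4 + u}$)
$- 25 \left(r{\left(6 \right)} + 16\right) \left(24 - 8\right) 42 = - 25 \left(4 \sqrt{-4 + 6} + 16\right) \left(24 - 8\right) 42 = - 25 \left(4 \sqrt{2} + 16\right) 16 \cdot 42 = - 25 \left(16 + 4 \sqrt{2}\right) 16 \cdot 42 = - 25 \left(256 + 64 \sqrt{2}\right) 42 = \left(-6400 - 1600 \sqrt{2}\right) 42 = -268800 - 67200 \sqrt{2}$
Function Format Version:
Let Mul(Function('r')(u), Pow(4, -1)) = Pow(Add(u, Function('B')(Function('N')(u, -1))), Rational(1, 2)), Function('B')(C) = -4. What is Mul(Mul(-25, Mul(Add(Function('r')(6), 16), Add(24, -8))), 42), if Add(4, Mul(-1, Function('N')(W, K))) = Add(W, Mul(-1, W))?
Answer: Add(-268800, Mul(-67200, Pow(2, Rational(1, 2)))) ≈ -3.6384e+5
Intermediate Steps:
Function('N')(W, K) = 4 (Function('N')(W, K) = Add(4, Mul(-1, Add(W, Mul(-1, W)))) = Add(4, Mul(-1, 0)) = Add(4, 0) = 4)
Function('r')(u) = Mul(4, Pow(Add(-4, u), Rational(1, 2))) (Function('r')(u) = Mul(4, Pow(Add(u, -4), Rational(1, 2))) = Mul(4, Pow(Add(-4, u), Rational(1, 2))))
Mul(Mul(-25, Mul(Add(Function('r')(6), 16), Add(24, -8))), 42) = Mul(Mul(-25, Mul(Add(Mul(4, Pow(Add(-4, 6), Rational(1, 2))), 16), Add(24, -8))), 42) = Mul(Mul(-25, Mul(Add(Mul(4, Pow(2, Rational(1, 2))), 16), 16)), 42) = Mul(Mul(-25, Mul(Add(16, Mul(4, Pow(2, Rational(1, 2)))), 16)), 42) = Mul(Mul(-25, Add(256, Mul(64, Pow(2, Rational(1, 2))))), 42) = Mul(Add(-6400, Mul(-1600, Pow(2, Rational(1, 2)))), 42) = Add(-268800, Mul(-67200, Pow(2, Rational(1, 2))))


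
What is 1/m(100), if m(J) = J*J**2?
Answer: 1/1000000 ≈ 1.0000e-6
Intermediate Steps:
m(J) = J**3
1/m(100) = 1/(100**3) = 1/1000000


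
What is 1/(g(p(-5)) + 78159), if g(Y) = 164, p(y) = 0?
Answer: 1/78323 ≈ 1.2768e-5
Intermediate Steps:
1/(g(p(-5)) + 78159) = 1/(164 + 78159) = 1/78323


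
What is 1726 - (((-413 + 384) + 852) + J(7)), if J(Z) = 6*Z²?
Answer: 609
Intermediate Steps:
1726 - (((-413 + 384) + 852) + J(7)) = 1726 - (((-413 + 384) + 852) + 6*7²) = 1726 - ((-29 + 852) + 6*49) = 1726 - (823 + 294) = 1726 - 1*1117 = 1726 - 1117 = 609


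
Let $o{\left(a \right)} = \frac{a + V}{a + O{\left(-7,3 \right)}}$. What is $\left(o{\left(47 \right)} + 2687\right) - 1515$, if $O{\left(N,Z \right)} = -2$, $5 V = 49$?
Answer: $\frac{263984}{225} \approx 1173.3$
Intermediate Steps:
$V = \frac{49}{5}$ ($V = \frac{1}{5} \cdot 49 = \frac{49}{5} \approx 9.8$)
$o{\left(a \right)} = \frac{\frac{49}{5} + a}{-2 + a}$ ($o{\left(a \right)} = \frac{a + \frac{49}{5}}{a - 2} = \frac{\frac{49}{5} + a}{-2 + a}$)
$\left(o{\left(47 \right)} + 2687\right) - 1515 = \left(\frac{\frac{49}{5} + 47}{-2 + 47} + 2687\right) - 1515 = \left(\frac{1}{45} \cdot \frac{284}{5} + 2687\right) - 1515 = \left(\frac{284}{225} + 2687\right) - 1515 = \frac{604859}{225} - 1515 = \frac{263984}{225}$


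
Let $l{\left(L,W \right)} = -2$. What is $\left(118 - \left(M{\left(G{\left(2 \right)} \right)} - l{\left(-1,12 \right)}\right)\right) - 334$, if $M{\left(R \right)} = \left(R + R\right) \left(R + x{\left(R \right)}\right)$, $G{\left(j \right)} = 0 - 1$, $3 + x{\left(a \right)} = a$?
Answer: $-228$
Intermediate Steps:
$x{\left(a \right)} = -3 + a$
$G{\left(j \right)} = -1$
$M{\left(R \right)} = 2 R \left(-3 + 2 R\right)$ ($M{\left(R \right)} = \left(R + R\right) \left(R + \left(-3 + R\right)\right) = 2 R \left(-3 + 2 R\right)$)
$\left(118 - \left(M{\left(G{\left(2 \right)} \right)} - l{\left(-1,12 \right)}\right)\right) - 334 = \left(118 - \left(2 \left(-1\right) \left(-3 + 2 \left(-1\right)\right) - -2\right)\right) - 334 = \left(118 - \left(2 \left(-1\right) \left(-3 - 2\right) + 2\right)\right) - 334 = \left(118 - \left(2 \left(-1\right) \left(-5\right) + 2\right)\right) - 334 = \left(118 - \left(10 + 2\right)\right) - 334 = \left(118 - 12\right) - 334 = 106 - 334 = -228$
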